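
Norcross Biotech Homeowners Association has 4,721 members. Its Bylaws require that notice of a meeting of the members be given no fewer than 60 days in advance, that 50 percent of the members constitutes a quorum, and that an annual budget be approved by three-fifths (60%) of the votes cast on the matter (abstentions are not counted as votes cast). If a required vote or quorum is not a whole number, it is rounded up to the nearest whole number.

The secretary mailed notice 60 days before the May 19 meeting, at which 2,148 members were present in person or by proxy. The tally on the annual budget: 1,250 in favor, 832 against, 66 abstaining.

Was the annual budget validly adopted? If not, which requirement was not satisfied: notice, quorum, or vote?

Invalid — quorum requirement not satisfied.

Notice: 60 days given; 60 required. Satisfied.
Quorum: 50% of 4,721 = 2,360.50, rounded up to 2,361; 2,148 present. Not satisfied.
Vote: requires three-fifths of the votes cast (2,148 − 66 abstaining = 2,082); 3/5 of 2082 = 1249.20, rounded up to 1250, so 1,250 needed; 1,250 in favor. Satisfied.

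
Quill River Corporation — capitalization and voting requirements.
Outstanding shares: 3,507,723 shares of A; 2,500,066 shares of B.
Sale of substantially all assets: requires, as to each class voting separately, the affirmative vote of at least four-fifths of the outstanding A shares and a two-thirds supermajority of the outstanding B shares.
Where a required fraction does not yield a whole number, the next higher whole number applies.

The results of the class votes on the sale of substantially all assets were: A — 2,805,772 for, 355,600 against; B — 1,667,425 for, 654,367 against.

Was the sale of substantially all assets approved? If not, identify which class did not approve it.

A: 4/5 of 3507723 = 2806178.40, rounded up to 2806179; 2,806,179 required, 2,805,772 in favor — not approved.
B: 2/3 of 2500066 = 1666710.67, rounded up to 1666711; 1,666,711 required, 1,667,425 in favor — approved.

Not approved — the A shares did not give the required vote.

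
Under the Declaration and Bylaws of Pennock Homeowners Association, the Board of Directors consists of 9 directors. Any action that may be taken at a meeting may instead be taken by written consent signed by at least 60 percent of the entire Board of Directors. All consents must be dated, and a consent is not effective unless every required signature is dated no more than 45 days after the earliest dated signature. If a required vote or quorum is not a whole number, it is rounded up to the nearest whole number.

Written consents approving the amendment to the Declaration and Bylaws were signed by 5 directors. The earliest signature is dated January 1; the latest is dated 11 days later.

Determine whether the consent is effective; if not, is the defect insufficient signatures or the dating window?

Signatures required: at least 60 percent of 9 — 3/5 of 9 = 5.40, rounded up to 6, so 6 needed; 5 signed. Insufficient.
Dating window: the latest signature is 11 days after the earliest; the limit is 45 days. Within the window.

Not effective — insufficient signatures.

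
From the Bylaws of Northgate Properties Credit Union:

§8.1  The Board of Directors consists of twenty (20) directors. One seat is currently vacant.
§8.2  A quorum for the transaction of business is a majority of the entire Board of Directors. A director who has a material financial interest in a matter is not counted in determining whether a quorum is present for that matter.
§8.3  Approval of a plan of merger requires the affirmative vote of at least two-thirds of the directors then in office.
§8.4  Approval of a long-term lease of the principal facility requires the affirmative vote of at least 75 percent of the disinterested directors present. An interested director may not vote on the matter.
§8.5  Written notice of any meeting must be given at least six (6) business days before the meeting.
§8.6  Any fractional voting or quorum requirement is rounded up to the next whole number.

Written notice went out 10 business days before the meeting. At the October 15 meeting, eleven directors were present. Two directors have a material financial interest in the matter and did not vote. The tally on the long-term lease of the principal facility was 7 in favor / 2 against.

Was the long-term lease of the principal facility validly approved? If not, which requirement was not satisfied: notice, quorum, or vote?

Notice: 10 business days given; 6 required (10 ≥ 6). Satisfied.
Quorum: 11 present, but the 2 interested directors do not count, leaving 9. Quorum is 11. Not satisfied.
Vote: the long-term lease of the principal facility requires three-fourths of the disinterested directors present (11 − 2 = 9). 3/4 of 9 = 6.75, rounded up to 7, so 7 affirmative votes are needed; 7 voted in favor. Satisfied. (Moot — without a quorum no business can be validly transacted.)

Invalid — quorum requirement not satisfied.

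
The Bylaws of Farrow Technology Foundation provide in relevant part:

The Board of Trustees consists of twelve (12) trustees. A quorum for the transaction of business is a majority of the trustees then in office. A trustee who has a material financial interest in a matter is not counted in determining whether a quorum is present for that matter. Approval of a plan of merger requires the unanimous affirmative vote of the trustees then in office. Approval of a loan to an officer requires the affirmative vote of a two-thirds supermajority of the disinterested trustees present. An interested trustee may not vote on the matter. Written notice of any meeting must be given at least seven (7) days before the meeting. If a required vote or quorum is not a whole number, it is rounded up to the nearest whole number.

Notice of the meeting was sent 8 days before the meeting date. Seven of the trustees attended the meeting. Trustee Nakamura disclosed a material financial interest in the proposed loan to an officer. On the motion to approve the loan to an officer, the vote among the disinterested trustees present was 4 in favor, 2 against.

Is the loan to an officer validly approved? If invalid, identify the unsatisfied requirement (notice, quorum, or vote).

Invalid — quorum requirement not satisfied.

Notice: 8 days given; 7 required (8 ≥ 7). Satisfied.
Quorum: 7 present, but the 1 interested trustee does not count, leaving 6. Quorum is 7. Not satisfied.
Vote: the loan to an officer requires two-thirds of the disinterested trustees present (7 − 1 = 6). 2/3 of 6 = 4, so 4 affirmative votes are needed; 4 voted in favor. Satisfied. (Moot — without a quorum no business can be validly transacted.)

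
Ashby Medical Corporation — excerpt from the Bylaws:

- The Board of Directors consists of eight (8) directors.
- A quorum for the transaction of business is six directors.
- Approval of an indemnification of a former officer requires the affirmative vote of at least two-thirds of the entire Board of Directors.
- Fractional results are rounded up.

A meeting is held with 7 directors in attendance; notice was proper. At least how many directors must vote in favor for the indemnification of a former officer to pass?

6

The indemnification of a former officer requires two-thirds of the entire Board of Directors (8).
2/3 of 8 = 5.33, rounded up to 6.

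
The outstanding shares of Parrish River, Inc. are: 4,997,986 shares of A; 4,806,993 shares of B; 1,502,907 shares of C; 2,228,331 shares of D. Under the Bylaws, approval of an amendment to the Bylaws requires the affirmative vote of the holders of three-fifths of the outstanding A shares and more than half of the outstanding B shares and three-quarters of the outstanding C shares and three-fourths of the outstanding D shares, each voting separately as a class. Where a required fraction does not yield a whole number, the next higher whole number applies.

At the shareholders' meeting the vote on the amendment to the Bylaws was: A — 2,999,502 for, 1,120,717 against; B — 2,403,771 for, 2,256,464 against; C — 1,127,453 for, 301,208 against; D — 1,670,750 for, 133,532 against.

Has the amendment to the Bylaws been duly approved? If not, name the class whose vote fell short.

Not approved — the D shares did not give the required vote.

A: 3/5 of 4997986 = 2998791.60, rounded up to 2998792; 2,998,792 required, 2,999,502 in favor — approved.
B: a majority of 4806993 is 2403497; 2,403,497 required, 2,403,771 in favor — approved.
C: 3/4 of 1502907 = 1127180.25, rounded up to 1127181; 1,127,181 required, 1,127,453 in favor — approved.
D: 3/4 of 2228331 = 1671248.25, rounded up to 1671249; 1,671,249 required, 1,670,750 in favor — not approved.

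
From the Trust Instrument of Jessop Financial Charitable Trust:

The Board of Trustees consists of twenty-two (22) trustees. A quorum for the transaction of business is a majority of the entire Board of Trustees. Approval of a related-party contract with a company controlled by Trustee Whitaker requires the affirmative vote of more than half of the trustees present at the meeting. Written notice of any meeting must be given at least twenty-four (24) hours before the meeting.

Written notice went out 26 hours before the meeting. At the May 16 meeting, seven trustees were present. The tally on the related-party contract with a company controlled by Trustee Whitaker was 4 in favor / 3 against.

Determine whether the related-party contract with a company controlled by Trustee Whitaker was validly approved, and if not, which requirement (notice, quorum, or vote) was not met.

Invalid — quorum requirement not satisfied.

Notice: 26 hours given; 24 required (26 ≥ 24). Satisfied.
Quorum: 7 present; quorum is 12. Not satisfied.
Vote: the related-party contract with a company controlled by Trustee Whitaker requires a majority of the trustees present (7). A majority of 7 is 4, so 4 affirmative votes are needed; 4 voted in favor. Satisfied. (Moot — without a quorum no business can be validly transacted.)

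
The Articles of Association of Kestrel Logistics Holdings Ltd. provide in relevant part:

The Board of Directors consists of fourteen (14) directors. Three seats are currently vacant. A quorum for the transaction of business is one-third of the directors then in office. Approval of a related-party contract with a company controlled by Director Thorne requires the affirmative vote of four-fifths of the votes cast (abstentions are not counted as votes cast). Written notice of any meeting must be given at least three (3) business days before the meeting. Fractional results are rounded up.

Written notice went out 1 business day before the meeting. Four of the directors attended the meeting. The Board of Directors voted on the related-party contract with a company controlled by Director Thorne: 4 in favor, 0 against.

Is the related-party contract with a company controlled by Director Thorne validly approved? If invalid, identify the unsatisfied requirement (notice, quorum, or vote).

Invalid — notice requirement not satisfied.

Notice: 1 business day given; 3 required (1 < 3). Not satisfied.
Quorum: 4 present; quorum is 4. Satisfied.
Vote: the related-party contract with a company controlled by Director Thorne requires four-fifths of the votes cast (4). 4/5 of 4 = 3.20, rounded up to 4, so 4 affirmative votes are needed; 4 voted in favor. Satisfied.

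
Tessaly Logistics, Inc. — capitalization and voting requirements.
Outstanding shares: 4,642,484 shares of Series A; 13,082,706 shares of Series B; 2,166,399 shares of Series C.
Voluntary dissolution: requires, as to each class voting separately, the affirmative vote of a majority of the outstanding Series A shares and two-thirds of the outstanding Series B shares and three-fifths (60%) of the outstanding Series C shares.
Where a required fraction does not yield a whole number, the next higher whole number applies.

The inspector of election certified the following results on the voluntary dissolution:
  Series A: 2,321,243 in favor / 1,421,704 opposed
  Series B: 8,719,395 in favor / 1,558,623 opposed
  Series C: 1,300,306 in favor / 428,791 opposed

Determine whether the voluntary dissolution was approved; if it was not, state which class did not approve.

Series A: a majority of 4642484 is 2321243; 2,321,243 required, 2,321,243 in favor — approved.
Series B: 2/3 of 13082706 = 8721804; 8,721,804 required, 8,719,395 in favor — not approved.
Series C: 3/5 of 2166399 = 1299839.40, rounded up to 1299840; 1,299,840 required, 1,300,306 in favor — approved.

Not approved — the Series B shares did not give the required vote.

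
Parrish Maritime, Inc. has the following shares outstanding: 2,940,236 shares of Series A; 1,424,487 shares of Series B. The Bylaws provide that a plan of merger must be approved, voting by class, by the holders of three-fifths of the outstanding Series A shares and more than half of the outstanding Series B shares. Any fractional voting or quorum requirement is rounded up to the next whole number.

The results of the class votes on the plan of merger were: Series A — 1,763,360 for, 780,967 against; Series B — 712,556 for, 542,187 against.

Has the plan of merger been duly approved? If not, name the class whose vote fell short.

Series A: 3/5 of 2940236 = 1764141.60, rounded up to 1764142; 1,764,142 required, 1,763,360 in favor — not approved.
Series B: a majority of 1424487 is 712244; 712,244 required, 712,556 in favor — approved.

Not approved — the Series A shares did not give the required vote.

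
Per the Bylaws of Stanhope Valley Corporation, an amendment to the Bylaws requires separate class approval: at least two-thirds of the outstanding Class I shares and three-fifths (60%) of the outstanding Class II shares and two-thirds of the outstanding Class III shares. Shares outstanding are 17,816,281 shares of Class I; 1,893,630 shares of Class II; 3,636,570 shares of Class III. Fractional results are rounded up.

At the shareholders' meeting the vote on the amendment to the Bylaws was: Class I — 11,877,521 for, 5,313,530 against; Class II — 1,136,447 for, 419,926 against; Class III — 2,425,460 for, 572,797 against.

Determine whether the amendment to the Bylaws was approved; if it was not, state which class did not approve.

Approved — every class gave the required vote.

Class I: 2/3 of 17816281 = 11877520.67, rounded up to 11877521; 11,877,521 required, 11,877,521 in favor — approved.
Class II: 3/5 of 1893630 = 1136178; 1,136,178 required, 1,136,447 in favor — approved.
Class III: 2/3 of 3636570 = 2424380; 2,424,380 required, 2,425,460 in favor — approved.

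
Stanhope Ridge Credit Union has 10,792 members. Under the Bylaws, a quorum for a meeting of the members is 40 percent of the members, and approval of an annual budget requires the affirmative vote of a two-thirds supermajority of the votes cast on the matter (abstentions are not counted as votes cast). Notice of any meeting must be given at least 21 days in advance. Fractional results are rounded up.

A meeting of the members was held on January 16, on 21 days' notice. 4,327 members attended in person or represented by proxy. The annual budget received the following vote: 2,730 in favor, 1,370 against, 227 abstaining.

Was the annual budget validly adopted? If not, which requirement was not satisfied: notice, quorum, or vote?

Notice: 21 days given; 21 required. Satisfied.
Quorum: 40% of 10,792 = 4,316.80, rounded up to 4,317; 4,327 present. Satisfied.
Vote: requires two-thirds of the votes cast (4,327 − 227 abstaining = 4,100); 2/3 of 4100 = 2733.33, rounded up to 2734, so 2,734 needed; 2,730 in favor. Not satisfied.

Invalid — vote requirement not satisfied.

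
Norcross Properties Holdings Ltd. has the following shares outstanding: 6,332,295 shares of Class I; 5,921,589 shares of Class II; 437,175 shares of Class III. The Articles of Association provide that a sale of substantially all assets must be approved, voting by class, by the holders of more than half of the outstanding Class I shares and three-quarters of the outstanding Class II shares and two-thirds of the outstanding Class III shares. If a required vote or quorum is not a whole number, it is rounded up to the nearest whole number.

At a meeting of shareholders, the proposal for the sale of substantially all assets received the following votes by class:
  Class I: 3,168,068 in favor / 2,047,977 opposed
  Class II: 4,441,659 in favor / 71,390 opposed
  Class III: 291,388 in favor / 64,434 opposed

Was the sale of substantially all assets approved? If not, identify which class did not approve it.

Class I: a majority of 6332295 is 3166148; 3,166,148 required, 3,168,068 in favor — approved.
Class II: 3/4 of 5921589 = 4441191.75, rounded up to 4441192; 4,441,192 required, 4,441,659 in favor — approved.
Class III: 2/3 of 437175 = 291450; 291,450 required, 291,388 in favor — not approved.

Not approved — the Class III shares did not give the required vote.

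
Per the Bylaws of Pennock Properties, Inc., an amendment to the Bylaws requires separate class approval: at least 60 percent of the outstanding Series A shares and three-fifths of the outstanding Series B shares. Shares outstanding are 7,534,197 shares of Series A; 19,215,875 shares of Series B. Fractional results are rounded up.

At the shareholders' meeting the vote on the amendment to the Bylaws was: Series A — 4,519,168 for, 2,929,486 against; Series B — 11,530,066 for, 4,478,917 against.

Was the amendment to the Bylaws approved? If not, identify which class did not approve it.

Not approved — the Series A shares did not give the required vote.

Series A: 3/5 of 7534197 = 4520518.20, rounded up to 4520519; 4,520,519 required, 4,519,168 in favor — not approved.
Series B: 3/5 of 19215875 = 11529525; 11,529,525 required, 11,530,066 in favor — approved.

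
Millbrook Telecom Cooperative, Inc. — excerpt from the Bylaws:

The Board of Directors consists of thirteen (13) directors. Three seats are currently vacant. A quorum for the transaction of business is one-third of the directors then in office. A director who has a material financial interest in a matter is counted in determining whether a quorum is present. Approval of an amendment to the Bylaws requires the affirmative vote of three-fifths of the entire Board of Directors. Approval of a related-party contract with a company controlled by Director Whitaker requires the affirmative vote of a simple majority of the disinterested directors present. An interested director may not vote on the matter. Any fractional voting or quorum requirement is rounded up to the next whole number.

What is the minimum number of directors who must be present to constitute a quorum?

4

1/3 of 10 = 3.33, rounded up to 4.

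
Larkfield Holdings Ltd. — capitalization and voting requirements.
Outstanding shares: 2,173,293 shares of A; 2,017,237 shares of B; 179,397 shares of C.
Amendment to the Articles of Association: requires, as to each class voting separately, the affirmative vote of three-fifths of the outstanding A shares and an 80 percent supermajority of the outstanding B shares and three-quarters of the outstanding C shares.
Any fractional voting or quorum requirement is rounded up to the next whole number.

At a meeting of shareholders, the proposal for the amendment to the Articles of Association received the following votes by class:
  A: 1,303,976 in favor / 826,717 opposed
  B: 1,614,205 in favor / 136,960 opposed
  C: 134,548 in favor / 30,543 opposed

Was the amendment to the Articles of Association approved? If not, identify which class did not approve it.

Approved — every class gave the required vote.

A: 3/5 of 2173293 = 1303975.80, rounded up to 1303976; 1,303,976 required, 1,303,976 in favor — approved.
B: 4/5 of 2017237 = 1613789.60, rounded up to 1613790; 1,613,790 required, 1,614,205 in favor — approved.
C: 3/4 of 179397 = 134547.75, rounded up to 134548; 134,548 required, 134,548 in favor — approved.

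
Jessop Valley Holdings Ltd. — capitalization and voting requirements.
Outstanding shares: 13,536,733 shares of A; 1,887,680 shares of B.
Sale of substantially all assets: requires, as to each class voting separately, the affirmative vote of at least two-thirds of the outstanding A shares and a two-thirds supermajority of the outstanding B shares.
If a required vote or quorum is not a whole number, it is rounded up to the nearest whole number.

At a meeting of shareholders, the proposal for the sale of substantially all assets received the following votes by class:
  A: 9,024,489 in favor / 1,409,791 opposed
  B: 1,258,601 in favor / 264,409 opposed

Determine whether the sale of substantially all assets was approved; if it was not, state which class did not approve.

Approved — every class gave the required vote.

A: 2/3 of 13536733 = 9024488.67, rounded up to 9024489; 9,024,489 required, 9,024,489 in favor — approved.
B: 2/3 of 1887680 = 1258453.33, rounded up to 1258454; 1,258,454 required, 1,258,601 in favor — approved.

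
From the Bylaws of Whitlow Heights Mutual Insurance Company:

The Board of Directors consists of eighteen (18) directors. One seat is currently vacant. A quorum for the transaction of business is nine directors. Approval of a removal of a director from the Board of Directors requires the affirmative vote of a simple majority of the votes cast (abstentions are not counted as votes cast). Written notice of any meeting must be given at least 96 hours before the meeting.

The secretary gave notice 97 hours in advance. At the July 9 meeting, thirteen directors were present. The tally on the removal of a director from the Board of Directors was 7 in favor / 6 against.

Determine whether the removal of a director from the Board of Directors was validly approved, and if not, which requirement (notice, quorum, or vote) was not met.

Valid — all requirements satisfied.

Notice: 97 hours given; 96 required (97 ≥ 96). Satisfied.
Quorum: 13 present; quorum is 9. Satisfied.
Vote: the removal of a director from the Board of Directors requires a majority of the votes cast (13). A majority of 13 is 7, so 7 affirmative votes are needed; 7 voted in favor. Satisfied.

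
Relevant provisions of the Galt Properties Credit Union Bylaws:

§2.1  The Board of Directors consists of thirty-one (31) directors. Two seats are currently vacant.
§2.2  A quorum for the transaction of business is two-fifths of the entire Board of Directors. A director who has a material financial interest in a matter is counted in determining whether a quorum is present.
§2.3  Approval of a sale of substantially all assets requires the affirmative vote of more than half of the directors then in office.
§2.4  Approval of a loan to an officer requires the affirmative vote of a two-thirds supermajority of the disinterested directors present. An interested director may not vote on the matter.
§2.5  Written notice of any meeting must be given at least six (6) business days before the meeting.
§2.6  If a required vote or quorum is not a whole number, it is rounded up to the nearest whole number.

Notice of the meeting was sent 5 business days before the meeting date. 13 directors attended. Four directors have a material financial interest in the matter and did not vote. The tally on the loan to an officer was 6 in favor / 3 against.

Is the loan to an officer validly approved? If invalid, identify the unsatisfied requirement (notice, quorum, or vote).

Invalid — notice requirement not satisfied.

Notice: 5 business days given; 6 required (5 < 6). Not satisfied.
Quorum: 13 present (interested directors count toward quorum); quorum is 13. Satisfied.
Vote: the loan to an officer requires two-thirds of the disinterested directors present (13 − 4 = 9). 2/3 of 9 = 6, so 6 affirmative votes are needed; 6 voted in favor. Satisfied.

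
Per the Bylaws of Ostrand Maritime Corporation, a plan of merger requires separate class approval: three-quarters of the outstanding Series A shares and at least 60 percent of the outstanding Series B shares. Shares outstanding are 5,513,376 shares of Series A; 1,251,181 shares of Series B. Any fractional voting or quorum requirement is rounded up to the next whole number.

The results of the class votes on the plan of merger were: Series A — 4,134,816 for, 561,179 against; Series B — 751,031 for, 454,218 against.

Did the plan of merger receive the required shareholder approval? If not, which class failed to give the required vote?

Not approved — the Series A shares did not give the required vote.

Series A: 3/4 of 5513376 = 4135032; 4,135,032 required, 4,134,816 in favor — not approved.
Series B: 3/5 of 1251181 = 750708.60, rounded up to 750709; 750,709 required, 751,031 in favor — approved.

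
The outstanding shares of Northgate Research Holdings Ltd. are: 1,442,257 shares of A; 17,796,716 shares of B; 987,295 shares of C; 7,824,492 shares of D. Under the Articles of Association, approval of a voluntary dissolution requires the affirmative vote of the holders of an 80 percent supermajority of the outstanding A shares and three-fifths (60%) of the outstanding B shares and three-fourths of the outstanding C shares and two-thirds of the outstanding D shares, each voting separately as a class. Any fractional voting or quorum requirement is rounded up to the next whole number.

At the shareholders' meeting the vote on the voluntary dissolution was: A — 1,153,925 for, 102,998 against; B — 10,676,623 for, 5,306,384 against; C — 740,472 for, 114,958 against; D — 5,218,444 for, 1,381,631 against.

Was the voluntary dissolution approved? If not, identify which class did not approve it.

Not approved — the B shares did not give the required vote.

A: 4/5 of 1442257 = 1153805.60, rounded up to 1153806; 1,153,806 required, 1,153,925 in favor — approved.
B: 3/5 of 17796716 = 10678029.60, rounded up to 10678030; 10,678,030 required, 10,676,623 in favor — not approved.
C: 3/4 of 987295 = 740471.25, rounded up to 740472; 740,472 required, 740,472 in favor — approved.
D: 2/3 of 7824492 = 5216328; 5,216,328 required, 5,218,444 in favor — approved.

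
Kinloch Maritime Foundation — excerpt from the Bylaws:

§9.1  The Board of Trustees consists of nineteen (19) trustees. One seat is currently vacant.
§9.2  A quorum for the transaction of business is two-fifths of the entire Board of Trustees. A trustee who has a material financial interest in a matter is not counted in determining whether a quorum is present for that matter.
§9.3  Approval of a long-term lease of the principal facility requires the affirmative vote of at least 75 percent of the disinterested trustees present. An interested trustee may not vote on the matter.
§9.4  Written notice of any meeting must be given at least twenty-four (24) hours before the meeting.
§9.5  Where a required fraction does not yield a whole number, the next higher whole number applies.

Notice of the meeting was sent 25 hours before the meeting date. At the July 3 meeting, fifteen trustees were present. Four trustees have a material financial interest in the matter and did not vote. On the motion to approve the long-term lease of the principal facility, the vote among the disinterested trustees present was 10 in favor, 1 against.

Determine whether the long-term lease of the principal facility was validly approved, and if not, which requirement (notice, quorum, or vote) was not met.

Valid — all requirements satisfied.

Notice: 25 hours given; 24 required (25 ≥ 24). Satisfied.
Quorum: 15 present, but the 4 interested trustees do not count, leaving 11. Quorum is 8. Satisfied.
Vote: the long-term lease of the principal facility requires three-fourths of the disinterested trustees present (15 − 4 = 11). 3/4 of 11 = 8.25, rounded up to 9, so 9 affirmative votes are needed; 10 voted in favor. Satisfied.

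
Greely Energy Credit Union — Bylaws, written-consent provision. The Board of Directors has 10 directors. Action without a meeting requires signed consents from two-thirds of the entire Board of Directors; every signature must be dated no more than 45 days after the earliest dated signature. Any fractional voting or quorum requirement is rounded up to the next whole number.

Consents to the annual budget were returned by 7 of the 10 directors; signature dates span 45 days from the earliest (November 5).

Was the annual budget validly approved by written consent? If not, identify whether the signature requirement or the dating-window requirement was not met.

Signatures required: two-thirds of 10 — 2/3 of 10 = 6.67, rounded up to 7, so 7 needed; 7 signed. Sufficient.
Dating window: the latest signature is 45 days after the earliest; the limit is 45 days. Within the window.

Effective — both the signature and dating-window requirements are satisfied.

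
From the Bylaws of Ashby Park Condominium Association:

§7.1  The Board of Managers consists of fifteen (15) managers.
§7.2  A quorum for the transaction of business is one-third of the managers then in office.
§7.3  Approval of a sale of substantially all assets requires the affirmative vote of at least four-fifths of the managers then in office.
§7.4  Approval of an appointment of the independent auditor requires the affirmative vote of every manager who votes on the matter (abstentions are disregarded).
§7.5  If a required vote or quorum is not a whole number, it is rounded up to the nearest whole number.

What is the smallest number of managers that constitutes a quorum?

1/3 of 15 = 5.

5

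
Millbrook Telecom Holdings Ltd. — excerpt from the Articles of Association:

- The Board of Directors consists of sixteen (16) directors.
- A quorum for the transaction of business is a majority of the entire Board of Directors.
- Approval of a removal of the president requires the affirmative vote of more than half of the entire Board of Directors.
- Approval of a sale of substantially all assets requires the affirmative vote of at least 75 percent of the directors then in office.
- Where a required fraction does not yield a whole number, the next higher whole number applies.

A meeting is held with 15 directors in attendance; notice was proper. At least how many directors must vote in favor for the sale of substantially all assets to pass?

The sale of substantially all assets requires three-fourths of the directors then in office (16).
3/4 of 16 = 12.

12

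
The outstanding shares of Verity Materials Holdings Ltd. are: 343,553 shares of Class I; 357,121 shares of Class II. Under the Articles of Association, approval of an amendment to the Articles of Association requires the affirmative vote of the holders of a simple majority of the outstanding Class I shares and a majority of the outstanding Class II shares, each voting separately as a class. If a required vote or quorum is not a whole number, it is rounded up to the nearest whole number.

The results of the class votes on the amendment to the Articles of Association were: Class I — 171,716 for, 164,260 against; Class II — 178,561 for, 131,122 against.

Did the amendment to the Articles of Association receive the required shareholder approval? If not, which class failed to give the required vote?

Class I: a majority of 343553 is 171777; 171,777 required, 171,716 in favor — not approved.
Class II: a majority of 357121 is 178561; 178,561 required, 178,561 in favor — approved.

Not approved — the Class I shares did not give the required vote.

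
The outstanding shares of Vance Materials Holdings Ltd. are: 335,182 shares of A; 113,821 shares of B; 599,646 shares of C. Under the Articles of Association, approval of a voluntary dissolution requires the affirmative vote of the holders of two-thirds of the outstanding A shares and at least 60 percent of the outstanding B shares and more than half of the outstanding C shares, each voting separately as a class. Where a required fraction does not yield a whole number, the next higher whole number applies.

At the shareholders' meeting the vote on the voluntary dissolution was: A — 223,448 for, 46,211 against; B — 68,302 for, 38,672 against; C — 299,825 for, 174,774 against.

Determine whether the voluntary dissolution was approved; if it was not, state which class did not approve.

Not approved — the A shares did not give the required vote.

A: 2/3 of 335182 = 223454.67, rounded up to 223455; 223,455 required, 223,448 in favor — not approved.
B: 3/5 of 113821 = 68292.60, rounded up to 68293; 68,293 required, 68,302 in favor — approved.
C: a majority of 599646 is 299824; 299,824 required, 299,825 in favor — approved.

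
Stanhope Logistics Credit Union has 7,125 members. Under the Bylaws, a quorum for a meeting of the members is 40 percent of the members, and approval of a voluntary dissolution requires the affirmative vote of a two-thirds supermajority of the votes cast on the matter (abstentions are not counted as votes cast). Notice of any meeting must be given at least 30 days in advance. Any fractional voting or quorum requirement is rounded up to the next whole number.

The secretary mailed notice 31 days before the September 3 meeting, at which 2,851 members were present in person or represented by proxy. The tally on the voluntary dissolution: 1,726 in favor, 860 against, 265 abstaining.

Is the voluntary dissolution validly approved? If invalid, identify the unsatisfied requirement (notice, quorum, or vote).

Valid — all requirements satisfied.

Notice: 31 days given; 30 required. Satisfied.
Quorum: 40% of 7,125 = 2,850; 2,851 present. Satisfied.
Vote: requires two-thirds of the votes cast (2,851 − 265 abstaining = 2,586); 2/3 of 2586 = 1724, so 1,724 needed; 1,726 in favor. Satisfied.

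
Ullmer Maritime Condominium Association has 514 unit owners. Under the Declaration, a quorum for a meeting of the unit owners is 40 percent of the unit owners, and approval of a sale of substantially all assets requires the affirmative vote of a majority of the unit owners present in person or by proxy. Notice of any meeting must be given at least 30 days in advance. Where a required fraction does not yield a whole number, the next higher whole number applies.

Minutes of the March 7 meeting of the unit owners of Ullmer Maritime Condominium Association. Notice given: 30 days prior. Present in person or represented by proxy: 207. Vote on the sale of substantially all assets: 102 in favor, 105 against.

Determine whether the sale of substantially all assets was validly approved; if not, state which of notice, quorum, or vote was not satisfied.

Notice: 30 days given; 30 required. Satisfied.
Quorum: 40% of 514 = 205.60, rounded up to 206; 207 present. Satisfied.
Vote: requires a majority of those present (207); a majority of 207 is 104, so 104 needed; 102 in favor. Not satisfied.

Invalid — vote requirement not satisfied.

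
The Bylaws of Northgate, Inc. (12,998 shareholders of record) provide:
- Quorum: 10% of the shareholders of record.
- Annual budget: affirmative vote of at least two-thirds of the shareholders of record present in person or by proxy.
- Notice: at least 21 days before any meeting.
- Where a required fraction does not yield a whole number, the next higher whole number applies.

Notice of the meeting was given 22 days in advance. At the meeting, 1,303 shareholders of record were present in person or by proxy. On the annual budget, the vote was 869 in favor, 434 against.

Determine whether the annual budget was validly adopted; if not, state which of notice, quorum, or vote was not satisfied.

Valid — all requirements satisfied.

Notice: 22 days given; 21 required. Satisfied.
Quorum: 10% of 12,998 = 1,299.80, rounded up to 1,300; 1,303 present. Satisfied.
Vote: requires two-thirds of those present (1,303); 2/3 of 1303 = 868.67, rounded up to 869, so 869 needed; 869 in favor. Satisfied.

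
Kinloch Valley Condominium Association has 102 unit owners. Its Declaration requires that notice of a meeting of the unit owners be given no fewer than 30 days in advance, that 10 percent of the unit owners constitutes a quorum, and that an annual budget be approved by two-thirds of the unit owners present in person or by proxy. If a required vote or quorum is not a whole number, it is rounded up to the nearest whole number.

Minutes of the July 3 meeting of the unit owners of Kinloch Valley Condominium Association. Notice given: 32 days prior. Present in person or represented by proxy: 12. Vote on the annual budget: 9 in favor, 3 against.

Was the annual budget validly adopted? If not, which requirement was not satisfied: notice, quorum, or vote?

Notice: 32 days given; 30 required. Satisfied.
Quorum: 10% of 102 = 10.20, rounded up to 11; 12 present. Satisfied.
Vote: requires two-thirds of those present (12); 2/3 of 12 = 8, so 8 needed; 9 in favor. Satisfied.

Valid — all requirements satisfied.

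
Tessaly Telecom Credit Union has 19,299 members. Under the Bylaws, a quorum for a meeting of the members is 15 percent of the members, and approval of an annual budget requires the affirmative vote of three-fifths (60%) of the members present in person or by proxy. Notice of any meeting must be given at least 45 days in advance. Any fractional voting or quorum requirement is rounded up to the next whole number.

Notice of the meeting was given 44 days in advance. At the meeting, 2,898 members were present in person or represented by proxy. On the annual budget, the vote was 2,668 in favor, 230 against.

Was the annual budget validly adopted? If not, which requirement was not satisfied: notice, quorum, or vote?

Invalid — notice requirement not satisfied.

Notice: 44 days given; 45 required. Not satisfied.
Quorum: 15% of 19,299 = 2,894.85, rounded up to 2,895; 2,898 present. Satisfied.
Vote: requires three-fifths of those present (2,898); 3/5 of 2898 = 1738.80, rounded up to 1739, so 1,739 needed; 2,668 in favor. Satisfied.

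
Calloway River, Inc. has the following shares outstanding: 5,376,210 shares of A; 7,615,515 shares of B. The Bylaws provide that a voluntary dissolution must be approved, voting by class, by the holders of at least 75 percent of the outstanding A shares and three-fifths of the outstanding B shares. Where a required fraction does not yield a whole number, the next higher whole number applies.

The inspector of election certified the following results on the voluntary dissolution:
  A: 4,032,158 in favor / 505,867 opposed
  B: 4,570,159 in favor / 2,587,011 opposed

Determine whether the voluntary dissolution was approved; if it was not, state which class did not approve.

A: 3/4 of 5376210 = 4032157.50, rounded up to 4032158; 4,032,158 required, 4,032,158 in favor — approved.
B: 3/5 of 7615515 = 4569309; 4,569,309 required, 4,570,159 in favor — approved.

Approved — every class gave the required vote.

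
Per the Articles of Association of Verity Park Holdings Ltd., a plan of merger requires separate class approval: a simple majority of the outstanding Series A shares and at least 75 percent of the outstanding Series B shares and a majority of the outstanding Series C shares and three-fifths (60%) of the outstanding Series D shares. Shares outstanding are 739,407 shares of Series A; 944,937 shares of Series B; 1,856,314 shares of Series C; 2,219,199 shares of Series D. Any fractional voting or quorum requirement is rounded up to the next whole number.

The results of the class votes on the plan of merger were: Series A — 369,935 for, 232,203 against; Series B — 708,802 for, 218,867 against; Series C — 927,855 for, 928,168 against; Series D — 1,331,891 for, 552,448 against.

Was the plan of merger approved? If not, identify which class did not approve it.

Not approved — the Series C shares did not give the required vote.

Series A: a majority of 739407 is 369704; 369,704 required, 369,935 in favor — approved.
Series B: 3/4 of 944937 = 708702.75, rounded up to 708703; 708,703 required, 708,802 in favor — approved.
Series C: a majority of 1856314 is 928158; 928,158 required, 927,855 in favor — not approved.
Series D: 3/5 of 2219199 = 1331519.40, rounded up to 1331520; 1,331,520 required, 1,331,891 in favor — approved.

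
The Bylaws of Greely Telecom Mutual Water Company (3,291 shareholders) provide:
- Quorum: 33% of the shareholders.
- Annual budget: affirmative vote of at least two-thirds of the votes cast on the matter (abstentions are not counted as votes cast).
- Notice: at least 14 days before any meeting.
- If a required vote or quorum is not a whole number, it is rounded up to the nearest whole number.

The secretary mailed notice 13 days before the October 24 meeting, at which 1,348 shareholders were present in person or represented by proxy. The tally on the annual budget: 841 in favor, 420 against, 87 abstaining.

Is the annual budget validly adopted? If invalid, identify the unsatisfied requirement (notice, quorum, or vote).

Invalid — notice requirement not satisfied.

Notice: 13 days given; 14 required. Not satisfied.
Quorum: 33% of 3,291 = 1,086.03, rounded up to 1,087; 1,348 present. Satisfied.
Vote: requires two-thirds of the votes cast (1,348 − 87 abstaining = 1,261); 2/3 of 1261 = 840.67, rounded up to 841, so 841 needed; 841 in favor. Satisfied.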